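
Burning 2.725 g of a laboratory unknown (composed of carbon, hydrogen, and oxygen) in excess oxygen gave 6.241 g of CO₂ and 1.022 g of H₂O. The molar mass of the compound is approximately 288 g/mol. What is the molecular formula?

mol C = 6.241 g CO₂ ÷ 44.009 g/mol = 0.14181 mol
mol H = 2 × 1.022 g H₂O ÷ 18.015 g/mol = 0.11346 mol
mass O = 2.725 − (1.7033 + 0.11437) = 0.90733 g → mol O = 0.90733 ÷ 15.999 = 0.056712 mol
Divide by the smallest (0.056712 mol): C 2.501, H 2.001, O 1.000
Multiplying each by 2 gives whole numbers: C 5.00, H 4.00, O 2.00
Empirical formula: C5H4O2
Empirical-formula mass = 96.08 g/mol; 288 ÷ 96.08 ≈ 3, so the molecular formula is C15H12O6.

C15H12O6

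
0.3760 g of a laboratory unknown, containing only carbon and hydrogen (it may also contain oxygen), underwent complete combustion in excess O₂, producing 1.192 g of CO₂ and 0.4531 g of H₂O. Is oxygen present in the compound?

mol C = 1.192 g CO₂ ÷ 44.009 g/mol = 0.027085 mol
mol H = 2 × 0.4531 g H₂O ÷ 18.015 g/mol = 0.050303 mol
C and H together account for 0.37603 g — essentially the entire 0.3760 g sample — so the compound contains no oxygen.

no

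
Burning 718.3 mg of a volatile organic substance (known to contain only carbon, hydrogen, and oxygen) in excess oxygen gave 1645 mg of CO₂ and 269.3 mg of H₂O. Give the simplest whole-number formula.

C5H4O2

mol C = 1.645 g CO₂ ÷ 44.009 g/mol = 0.037379 mol
mol H = 2 × 0.2693 g H₂O ÷ 18.015 g/mol = 0.029897 mol
mass O = 0.7183 − (0.44896 + 0.030136) = 0.23921 g → mol O = 0.23921 ÷ 15.999 = 0.014951 mol
Divide by the smallest (0.014951 mol): C 2.500, H 2.000, O 1.000
Multiplying each by 2 gives whole numbers: C 5.00, H 4.00, O 2.00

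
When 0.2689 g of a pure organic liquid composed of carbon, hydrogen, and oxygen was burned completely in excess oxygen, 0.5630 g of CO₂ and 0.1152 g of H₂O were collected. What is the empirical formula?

mol C = 0.5630 g CO₂ ÷ 44.009 g/mol = 0.012793 mol
mol H = 2 × 0.1152 g H₂O ÷ 18.015 g/mol = 0.012789 mol
mass O = 0.2689 − (0.15365 + 0.012892) = 0.10235 g → mol O = 0.10235 ÷ 15.999 = 0.0063975 mol
Divide by the smallest (0.0063975 mol): C 2.000, H 1.999, O 1.000

C2H2O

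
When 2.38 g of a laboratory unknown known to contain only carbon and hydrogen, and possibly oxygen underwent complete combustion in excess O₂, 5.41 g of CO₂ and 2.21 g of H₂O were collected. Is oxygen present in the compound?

mol C = 5.41 g CO₂ ÷ 44.009 g/mol = 0.1229 mol
mol H = 2 × 2.21 g H₂O ÷ 18.015 g/mol = 0.2454 mol
C and H account for only 1.724 g of the 2.38 g sample; the remaining 0.6562 g must be oxygen.

yes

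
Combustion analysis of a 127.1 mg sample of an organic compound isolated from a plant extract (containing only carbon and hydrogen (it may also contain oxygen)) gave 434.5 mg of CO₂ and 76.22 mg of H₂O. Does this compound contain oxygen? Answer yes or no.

no

mol C = 0.4345 g CO₂ ÷ 44.009 g/mol = 0.0098730 mol
mol H = 2 × 0.07622 g H₂O ÷ 18.015 g/mol = 0.0084618 mol
C and H together account for 0.12711 g — essentially the entire 0.1271 g sample — so the compound contains no oxygen.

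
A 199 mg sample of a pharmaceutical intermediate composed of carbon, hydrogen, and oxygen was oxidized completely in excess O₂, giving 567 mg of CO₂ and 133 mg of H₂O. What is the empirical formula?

C7H8O

mol C = 0.567 g CO₂ ÷ 44.009 g/mol = 0.01288 mol
mol H = 2 × 0.133 g H₂O ÷ 18.015 g/mol = 0.01477 mol
mass O = 0.199 − (0.1547 + 0.01488) = 0.02937 g → mol O = 0.02937 ÷ 15.999 = 0.001836 mol
Divide by the smallest (0.001836 mol): C 7.018, H 8.043, O 1.000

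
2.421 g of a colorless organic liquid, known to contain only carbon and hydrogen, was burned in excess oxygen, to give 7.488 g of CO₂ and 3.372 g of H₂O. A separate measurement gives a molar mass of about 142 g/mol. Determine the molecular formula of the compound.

C10H22

mol C = 7.488 g CO₂ ÷ 44.009 g/mol = 0.17015 mol
mol H = 2 × 3.372 g H₂O ÷ 18.015 g/mol = 0.37435 mol
Divide by the smallest (0.17015 mol): C 1.000, H 2.200
Multiplying each by 5 gives whole numbers: C 5.00, H 11.00
Empirical formula: C5H11
Empirical-formula mass = 71.14 g/mol; 142 ÷ 71.14 ≈ 2, so the molecular formula is C10H22.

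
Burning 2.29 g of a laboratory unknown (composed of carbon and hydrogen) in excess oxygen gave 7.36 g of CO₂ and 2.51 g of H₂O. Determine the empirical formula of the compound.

C3H5

mol C = 7.36 g CO₂ ÷ 44.009 g/mol = 0.1672 mol
mol H = 2 × 2.51 g H₂O ÷ 18.015 g/mol = 0.2787 mol
Divide by the smallest (0.1672 mol): C 1.000, H 1.666
Multiplying each by 3 gives whole numbers: C 3.00, H 5.00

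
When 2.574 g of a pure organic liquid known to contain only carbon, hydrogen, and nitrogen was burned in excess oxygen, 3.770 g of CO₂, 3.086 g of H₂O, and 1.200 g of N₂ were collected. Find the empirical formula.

mol C = 3.770 g CO₂ ÷ 44.009 g/mol = 0.085664 mol
mol H = 2 × 3.086 g H₂O ÷ 18.015 g/mol = 0.34260 mol
mol N = 2 × 1.200 g N₂ ÷ 28.014 g/mol = 0.085671 mol
Divide by the smallest (0.085664 mol): C 1.000, H 3.999, N 1.000

CH4N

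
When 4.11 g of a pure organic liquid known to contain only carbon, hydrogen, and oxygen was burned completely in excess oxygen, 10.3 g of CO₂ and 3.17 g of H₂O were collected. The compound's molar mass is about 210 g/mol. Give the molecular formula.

mol C = 10.3 g CO₂ ÷ 44.009 g/mol = 0.2340 mol
mol H = 2 × 3.17 g H₂O ÷ 18.015 g/mol = 0.3519 mol
mass O = 4.11 − (2.811 + 0.3547) = 0.9442 g → mol O = 0.9442 ÷ 15.999 = 0.05901 mol
Divide by the smallest (0.05901 mol): C 3.966, H 5.963, O 1.000
Empirical formula: C4H6O
Empirical-formula mass = 70.09 g/mol; 210 ÷ 70.09 ≈ 3, so the molecular formula is C12H18O3.

C12H18O3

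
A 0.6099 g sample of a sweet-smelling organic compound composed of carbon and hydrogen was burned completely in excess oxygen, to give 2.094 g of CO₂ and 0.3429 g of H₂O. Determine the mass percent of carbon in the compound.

mol C = 2.094 g CO₂ ÷ 44.009 g/mol = 0.047581 mol
mol H = 2 × 0.3429 g H₂O ÷ 18.015 g/mol = 0.038068 mol
mass % C = 0.57150 g ÷ 0.6099 g × 100%

93.70%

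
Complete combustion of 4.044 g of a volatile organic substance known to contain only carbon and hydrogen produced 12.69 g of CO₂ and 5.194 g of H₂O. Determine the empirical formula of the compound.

CH2

mol C = 12.69 g CO₂ ÷ 44.009 g/mol = 0.28835 mol
mol H = 2 × 5.194 g H₂O ÷ 18.015 g/mol = 0.57663 mol
Divide by the smallest (0.28835 mol): C 1.000, H 2.000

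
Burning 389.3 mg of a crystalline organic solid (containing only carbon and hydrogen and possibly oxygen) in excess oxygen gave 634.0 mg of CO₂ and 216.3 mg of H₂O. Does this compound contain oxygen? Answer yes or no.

yes

mol C = 0.6340 g CO₂ ÷ 44.009 g/mol = 0.014406 mol
mol H = 2 × 0.2163 g H₂O ÷ 18.015 g/mol = 0.024013 mol
C and H account for only 0.19724 g of the 0.3893 g sample; the remaining 0.19206 g must be oxygen.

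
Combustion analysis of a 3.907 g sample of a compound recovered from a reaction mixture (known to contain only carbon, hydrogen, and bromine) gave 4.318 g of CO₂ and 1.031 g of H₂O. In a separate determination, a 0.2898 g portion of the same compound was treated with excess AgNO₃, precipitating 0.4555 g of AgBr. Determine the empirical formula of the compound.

mol C = 4.318 g CO₂ ÷ 44.009 g/mol = 0.098116 mol
mol H = 2 × 1.031 g H₂O ÷ 18.015 g/mol = 0.11446 mol
From the AgBr data: mol Br per gram of compound = (0.4555 ÷ 187.772) ÷ 0.2898 = 0.0083706 mol/g, so in the 3.907 g combustion sample mol Br = 0.032704 mol
Divide by the smallest (0.032704 mol): C 3.000, H 3.500, Br 1.000
Multiplying each by 2 gives whole numbers: C 6.00, H 7.00, Br 2.00

C6H7Br2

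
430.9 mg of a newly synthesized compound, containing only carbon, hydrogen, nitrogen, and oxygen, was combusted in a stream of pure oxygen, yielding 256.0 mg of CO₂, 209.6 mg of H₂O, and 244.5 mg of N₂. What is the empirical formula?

mol C = 0.2560 g CO₂ ÷ 44.009 g/mol = 0.0058170 mol
mol H = 2 × 0.2096 g H₂O ÷ 18.015 g/mol = 0.023269 mol
mol N = 2 × 0.2445 g N₂ ÷ 28.014 g/mol = 0.017456 mol
mass O = 0.4309 − (0.069868 + 0.023456 + 0.24450) = 0.093076 g → mol O = 0.093076 ÷ 15.999 = 0.0058176 mol
Divide by the smallest (0.0058170 mol): C 1.000, H 4.000, N 3.001, O 1.000

CH4N3O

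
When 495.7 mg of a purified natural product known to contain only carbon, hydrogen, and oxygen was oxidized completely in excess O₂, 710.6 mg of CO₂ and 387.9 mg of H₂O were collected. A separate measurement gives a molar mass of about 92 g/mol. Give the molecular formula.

C3H8O3

mol C = 0.7106 g CO₂ ÷ 44.009 g/mol = 0.016147 mol
mol H = 2 × 0.3879 g H₂O ÷ 18.015 g/mol = 0.043064 mol
mass O = 0.4957 − (0.19394 + 0.043409) = 0.25835 g → mol O = 0.25835 ÷ 15.999 = 0.016148 mol
Divide by the smallest (0.016147 mol): C 1.000, H 2.667, O 1.000
Multiplying each by 3 gives whole numbers: C 3.00, H 8.00, O 3.00
Empirical formula: C3H8O3
Empirical-formula mass = 92.09 g/mol; 92 ÷ 92.09 ≈ 1, so the molecular formula is C3H8O3.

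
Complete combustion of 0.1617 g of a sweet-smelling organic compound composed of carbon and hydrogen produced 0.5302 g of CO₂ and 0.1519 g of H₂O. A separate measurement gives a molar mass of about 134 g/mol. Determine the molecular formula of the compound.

mol C = 0.5302 g CO₂ ÷ 44.009 g/mol = 0.012048 mol
mol H = 2 × 0.1519 g H₂O ÷ 18.015 g/mol = 0.016864 mol
Divide by the smallest (0.012048 mol): C 1.000, H 1.400
Multiplying each by 5 gives whole numbers: C 5.00, H 7.00
Empirical formula: C5H7
Empirical-formula mass = 67.11 g/mol; 134 ÷ 67.11 ≈ 2, so the molecular formula is C10H14.

C10H14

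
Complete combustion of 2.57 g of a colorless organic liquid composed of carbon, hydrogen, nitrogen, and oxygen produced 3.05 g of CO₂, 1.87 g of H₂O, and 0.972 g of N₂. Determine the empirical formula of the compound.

mol C = 3.05 g CO₂ ÷ 44.009 g/mol = 0.06930 mol
mol H = 2 × 1.87 g H₂O ÷ 18.015 g/mol = 0.2076 mol
mol N = 2 × 0.972 g N₂ ÷ 28.014 g/mol = 0.06939 mol
mass O = 2.57 − (0.8324 + 0.2093 + 0.9720) = 0.5563 g → mol O = 0.5563 ÷ 15.999 = 0.03477 mol
Divide by the smallest (0.03477 mol): C 1.993, H 5.970, N 1.996, O 1.000

C2H6N2O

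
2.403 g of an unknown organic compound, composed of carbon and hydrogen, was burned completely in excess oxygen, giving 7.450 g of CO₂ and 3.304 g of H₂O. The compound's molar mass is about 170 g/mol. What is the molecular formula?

mol C = 7.450 g CO₂ ÷ 44.009 g/mol = 0.16928 mol
mol H = 2 × 3.304 g H₂O ÷ 18.015 g/mol = 0.36681 mol
Divide by the smallest (0.16928 mol): C 1.000, H 2.167
Multiplying each by 6 gives whole numbers: C 6.00, H 13.00
Empirical formula: C6H13
Empirical-formula mass = 85.17 g/mol; 170 ÷ 85.17 ≈ 2, so the molecular formula is C12H26.

C12H26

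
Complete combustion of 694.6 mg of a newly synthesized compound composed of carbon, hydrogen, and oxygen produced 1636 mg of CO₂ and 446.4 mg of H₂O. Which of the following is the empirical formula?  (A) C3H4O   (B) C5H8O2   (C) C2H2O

(A) C3H4O

mol C = 1.636 g CO₂ ÷ 44.009 g/mol = 0.037174 mol
mol H = 2 × 0.4464 g H₂O ÷ 18.015 g/mol = 0.049559 mol
mass O = 0.6946 − (0.44650 + 0.049955) = 0.19815 g → mol O = 0.19815 ÷ 15.999 = 0.012385 mol
Divide by the smallest (0.012385 mol): C 3.002, H 4.002, O 1.000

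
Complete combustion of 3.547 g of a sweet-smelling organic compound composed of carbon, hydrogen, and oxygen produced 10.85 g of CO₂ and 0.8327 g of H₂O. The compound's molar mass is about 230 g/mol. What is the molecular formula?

C16H6O2

mol C = 10.85 g CO₂ ÷ 44.009 g/mol = 0.24654 mol
mol H = 2 × 0.8327 g H₂O ÷ 18.015 g/mol = 0.092445 mol
mass O = 3.547 − (2.9612 + 0.093185) = 0.49262 g → mol O = 0.49262 ÷ 15.999 = 0.030791 mol
Divide by the smallest (0.030791 mol): C 8.007, H 3.002, O 1.000
Empirical formula: C8H3O
Empirical-formula mass = 115.11 g/mol; 230 ÷ 115.11 ≈ 2, so the molecular formula is C16H6O2.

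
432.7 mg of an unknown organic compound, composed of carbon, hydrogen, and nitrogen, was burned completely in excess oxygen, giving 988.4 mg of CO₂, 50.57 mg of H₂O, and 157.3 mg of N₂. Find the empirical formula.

C4HN2

mol C = 0.9884 g CO₂ ÷ 44.009 g/mol = 0.022459 mol
mol H = 2 × 0.05057 g H₂O ÷ 18.015 g/mol = 0.0056142 mol
mol N = 2 × 0.1573 g N₂ ÷ 28.014 g/mol = 0.011230 mol
Divide by the smallest (0.0056142 mol): C 4.000, H 1.000, N 2.000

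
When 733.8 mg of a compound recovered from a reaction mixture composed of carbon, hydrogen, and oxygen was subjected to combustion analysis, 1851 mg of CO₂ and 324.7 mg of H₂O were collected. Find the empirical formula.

mol C = 1.851 g CO₂ ÷ 44.009 g/mol = 0.042060 mol
mol H = 2 × 0.3247 g H₂O ÷ 18.015 g/mol = 0.036048 mol
mass O = 0.7338 − (0.50518 + 0.036336) = 0.19229 g → mol O = 0.19229 ÷ 15.999 = 0.012019 mol
Divide by the smallest (0.012019 mol): C 3.500, H 2.999, O 1.000
Multiplying each by 2 gives whole numbers: C 7.00, H 6.00, O 2.00

C7H6O2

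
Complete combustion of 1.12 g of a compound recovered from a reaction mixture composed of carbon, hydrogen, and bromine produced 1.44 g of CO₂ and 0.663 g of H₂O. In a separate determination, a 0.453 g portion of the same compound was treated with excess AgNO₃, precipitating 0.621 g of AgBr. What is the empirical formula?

mol C = 1.44 g CO₂ ÷ 44.009 g/mol = 0.03272 mol
mol H = 2 × 0.663 g H₂O ÷ 18.015 g/mol = 0.07361 mol
From the AgBr data: mol Br per gram of compound = (0.621 ÷ 187.772) ÷ 0.453 = 0.007301 mol/g, so in the 1.12 g combustion sample mol Br = 0.008177 mol
Divide by the smallest (0.008177 mol): C 4.002, H 9.002, Br 1.000

C4H9Br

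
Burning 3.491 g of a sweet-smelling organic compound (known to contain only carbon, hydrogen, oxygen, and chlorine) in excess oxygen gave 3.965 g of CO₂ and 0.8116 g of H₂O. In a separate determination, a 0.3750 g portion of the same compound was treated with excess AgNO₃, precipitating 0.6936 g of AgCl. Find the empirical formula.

mol C = 3.965 g CO₂ ÷ 44.009 g/mol = 0.090095 mol
mol H = 2 × 0.8116 g H₂O ÷ 18.015 g/mol = 0.090103 mol
From the AgCl data: mol Cl per gram of compound = (0.6936 ÷ 143.318) ÷ 0.3750 = 0.012906 mol/g, so in the 3.491 g combustion sample mol Cl = 0.045053 mol
mass O = 3.491 − (1.0821 + 0.090824 + 1.5971) = 0.72090 g → mol O = 0.72090 ÷ 15.999 = 0.045059 mol
Divide by the smallest (0.045053 mol): C 2.000, H 2.000, Cl 1.000, O 1.000

C2H2ClO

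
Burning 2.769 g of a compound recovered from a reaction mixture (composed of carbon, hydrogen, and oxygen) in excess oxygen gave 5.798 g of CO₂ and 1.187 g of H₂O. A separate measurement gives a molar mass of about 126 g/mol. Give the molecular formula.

C6H6O3

mol C = 5.798 g CO₂ ÷ 44.009 g/mol = 0.13175 mol
mol H = 2 × 1.187 g H₂O ÷ 18.015 g/mol = 0.13178 mol
mass O = 2.769 − (1.5824 + 0.13283) = 1.0538 g → mol O = 1.0538 ÷ 15.999 = 0.065865 mol
Divide by the smallest (0.065865 mol): C 2.000, H 2.001, O 1.000
Empirical formula: C2H2O
Empirical-formula mass = 42.04 g/mol; 126 ÷ 42.04 ≈ 3, so the molecular formula is C6H6O3.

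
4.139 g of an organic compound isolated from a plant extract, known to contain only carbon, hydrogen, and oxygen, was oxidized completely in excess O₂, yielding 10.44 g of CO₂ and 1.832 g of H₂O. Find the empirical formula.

mol C = 10.44 g CO₂ ÷ 44.009 g/mol = 0.23722 mol
mol H = 2 × 1.832 g H₂O ÷ 18.015 g/mol = 0.20339 mol
mass O = 4.139 − (2.8493 + 0.20501) = 1.0847 g → mol O = 1.0847 ÷ 15.999 = 0.067797 mol
Divide by the smallest (0.067797 mol): C 3.499, H 3.000, O 1.000
Multiplying each by 2 gives whole numbers: C 7.00, H 6.00, O 2.00

C7H6O2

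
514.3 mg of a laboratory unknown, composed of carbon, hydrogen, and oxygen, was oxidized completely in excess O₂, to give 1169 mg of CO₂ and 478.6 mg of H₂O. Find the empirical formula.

mol C = 1.169 g CO₂ ÷ 44.009 g/mol = 0.026563 mol
mol H = 2 × 0.4786 g H₂O ÷ 18.015 g/mol = 0.053133 mol
mass O = 0.5143 − (0.31905 + 0.053559) = 0.14170 g → mol O = 0.14170 ÷ 15.999 = 0.0088566 mol
Divide by the smallest (0.0088566 mol): C 2.999, H 5.999, O 1.000

C3H6O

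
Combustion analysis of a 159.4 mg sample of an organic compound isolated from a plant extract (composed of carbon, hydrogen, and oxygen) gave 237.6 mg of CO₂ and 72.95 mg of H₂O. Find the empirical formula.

mol C = 0.2376 g CO₂ ÷ 44.009 g/mol = 0.0053989 mol
mol H = 2 × 0.07295 g H₂O ÷ 18.015 g/mol = 0.0080988 mol
mass O = 0.1594 − (0.064846 + 0.0081636) = 0.086390 g → mol O = 0.086390 ÷ 15.999 = 0.0053997 mol
Divide by the smallest (0.0053989 mol): C 1.000, H 1.500, O 1.000
Multiplying each by 2 gives whole numbers: C 2.00, H 3.00, O 2.00

C2H3O2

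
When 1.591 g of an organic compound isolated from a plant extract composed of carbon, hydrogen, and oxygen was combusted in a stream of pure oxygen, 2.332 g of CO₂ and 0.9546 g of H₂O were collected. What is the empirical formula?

mol C = 2.332 g CO₂ ÷ 44.009 g/mol = 0.052989 mol
mol H = 2 × 0.9546 g H₂O ÷ 18.015 g/mol = 0.10598 mol
mass O = 1.591 − (0.63645 + 0.10683) = 0.84772 g → mol O = 0.84772 ÷ 15.999 = 0.052986 mol
Divide by the smallest (0.052986 mol): C 1.000, H 2.000, O 1.000

CH2O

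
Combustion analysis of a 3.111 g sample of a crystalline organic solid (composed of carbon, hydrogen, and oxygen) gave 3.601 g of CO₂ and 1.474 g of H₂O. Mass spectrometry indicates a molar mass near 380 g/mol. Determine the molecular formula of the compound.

mol C = 3.601 g CO₂ ÷ 44.009 g/mol = 0.081824 mol
mol H = 2 × 1.474 g H₂O ÷ 18.015 g/mol = 0.16364 mol
mass O = 3.111 − (0.98279 + 0.16495) = 1.9633 g → mol O = 1.9633 ÷ 15.999 = 0.12271 mol
Divide by the smallest (0.081824 mol): C 1.000, H 2.000, O 1.500
Multiplying each by 2 gives whole numbers: C 2.00, H 4.00, O 3.00
Empirical formula: C2H4O3
Empirical-formula mass = 76.05 g/mol; 380 ÷ 76.05 ≈ 5, so the molecular formula is C10H20O15.

C10H20O15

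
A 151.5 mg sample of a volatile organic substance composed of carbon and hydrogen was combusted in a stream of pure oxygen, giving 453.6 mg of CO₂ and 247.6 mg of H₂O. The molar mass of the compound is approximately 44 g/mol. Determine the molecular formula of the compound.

mol C = 0.4536 g CO₂ ÷ 44.009 g/mol = 0.010307 mol
mol H = 2 × 0.2476 g H₂O ÷ 18.015 g/mol = 0.027488 mol
Divide by the smallest (0.010307 mol): C 1.000, H 2.667
Multiplying each by 3 gives whole numbers: C 3.00, H 8.00
Empirical formula: C3H8
Empirical-formula mass = 44.10 g/mol; 44 ÷ 44.10 ≈ 1, so the molecular formula is C3H8.

C3H8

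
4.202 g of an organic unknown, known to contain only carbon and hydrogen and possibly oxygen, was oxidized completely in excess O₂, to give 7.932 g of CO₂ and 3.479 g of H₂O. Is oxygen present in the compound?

mol C = 7.932 g CO₂ ÷ 44.009 g/mol = 0.18024 mol
mol H = 2 × 3.479 g H₂O ÷ 18.015 g/mol = 0.38623 mol
C and H account for only 2.5541 g of the 4.202 g sample; the remaining 1.6479 g must be oxygen.

yes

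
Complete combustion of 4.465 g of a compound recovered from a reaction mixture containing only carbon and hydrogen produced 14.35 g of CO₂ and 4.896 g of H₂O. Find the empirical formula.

mol C = 14.35 g CO₂ ÷ 44.009 g/mol = 0.32607 mol
mol H = 2 × 4.896 g H₂O ÷ 18.015 g/mol = 0.54355 mol
Divide by the smallest (0.32607 mol): C 1.000, H 1.667
Multiplying each by 3 gives whole numbers: C 3.00, H 5.00

C3H5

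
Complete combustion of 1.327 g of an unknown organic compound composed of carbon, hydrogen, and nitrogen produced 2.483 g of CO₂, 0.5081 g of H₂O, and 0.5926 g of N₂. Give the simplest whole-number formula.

C4H4N3

mol C = 2.483 g CO₂ ÷ 44.009 g/mol = 0.056420 mol
mol H = 2 × 0.5081 g H₂O ÷ 18.015 g/mol = 0.056409 mol
mol N = 2 × 0.5926 g N₂ ÷ 28.014 g/mol = 0.042307 mol
Divide by the smallest (0.042307 mol): C 1.334, H 1.333, N 1.000
Multiplying each by 3 gives whole numbers: C 4.00, H 4.00, N 3.00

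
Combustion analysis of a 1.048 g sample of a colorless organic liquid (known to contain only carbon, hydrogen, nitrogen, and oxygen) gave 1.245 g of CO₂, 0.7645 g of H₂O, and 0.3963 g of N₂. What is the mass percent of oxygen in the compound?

mol C = 1.245 g CO₂ ÷ 44.009 g/mol = 0.028290 mol
mol H = 2 × 0.7645 g H₂O ÷ 18.015 g/mol = 0.084874 mol
mol N = 2 × 0.3963 g N₂ ÷ 28.014 g/mol = 0.028293 mol
mass O = 1.048 − (0.33979 + 0.085553 + 0.39630) = 0.22636 g → mol O = 0.22636 ÷ 15.999 = 0.014148 mol
mass % O = 0.22636 g ÷ 1.048 g × 100%

21.60%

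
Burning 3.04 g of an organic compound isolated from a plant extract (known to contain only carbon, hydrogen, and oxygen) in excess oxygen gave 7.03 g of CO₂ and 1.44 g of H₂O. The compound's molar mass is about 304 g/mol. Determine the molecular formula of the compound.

C16H16O6

mol C = 7.03 g CO₂ ÷ 44.009 g/mol = 0.1597 mol
mol H = 2 × 1.44 g H₂O ÷ 18.015 g/mol = 0.1599 mol
mass O = 3.04 − (1.919 + 0.1611) = 0.9602 g → mol O = 0.9602 ÷ 15.999 = 0.06002 mol
Divide by the smallest (0.06002 mol): C 2.662, H 2.664, O 1.000
Multiplying each by 3 gives whole numbers: C 7.98, H 7.99, O 3.00
Empirical formula: C8H8O3
Empirical-formula mass = 152.15 g/mol; 304 ÷ 152.15 ≈ 2, so the molecular formula is C16H16O6.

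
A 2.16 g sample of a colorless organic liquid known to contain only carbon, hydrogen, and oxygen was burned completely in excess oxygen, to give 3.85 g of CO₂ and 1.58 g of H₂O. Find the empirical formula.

mol C = 3.85 g CO₂ ÷ 44.009 g/mol = 0.08748 mol
mol H = 2 × 1.58 g H₂O ÷ 18.015 g/mol = 0.1754 mol
mass O = 2.16 − (1.051 + 0.1768) = 0.9324 g → mol O = 0.9324 ÷ 15.999 = 0.05828 mol
Divide by the smallest (0.05828 mol): C 1.501, H 3.010, O 1.000
Multiplying each by 2 gives whole numbers: C 3.00, H 6.02, O 2.00

C3H6O2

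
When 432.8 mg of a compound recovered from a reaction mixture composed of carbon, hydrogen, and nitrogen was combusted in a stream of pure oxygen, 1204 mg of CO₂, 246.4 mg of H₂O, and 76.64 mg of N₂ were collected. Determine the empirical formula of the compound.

C5H5N

mol C = 1.204 g CO₂ ÷ 44.009 g/mol = 0.027358 mol
mol H = 2 × 0.2464 g H₂O ÷ 18.015 g/mol = 0.027355 mol
mol N = 2 × 0.07664 g N₂ ÷ 28.014 g/mol = 0.0054715 mol
Divide by the smallest (0.0054715 mol): C 5.000, H 4.999, N 1.000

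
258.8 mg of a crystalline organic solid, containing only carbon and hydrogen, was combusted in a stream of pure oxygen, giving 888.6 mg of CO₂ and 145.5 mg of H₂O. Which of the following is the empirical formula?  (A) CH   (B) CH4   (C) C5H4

(C) C5H4

mol C = 0.8886 g CO₂ ÷ 44.009 g/mol = 0.020191 mol
mol H = 2 × 0.1455 g H₂O ÷ 18.015 g/mol = 0.016153 mol
Divide by the smallest (0.016153 mol): C 1.250, H 1.000
Multiplying each by 4 gives whole numbers: C 5.00, H 4.00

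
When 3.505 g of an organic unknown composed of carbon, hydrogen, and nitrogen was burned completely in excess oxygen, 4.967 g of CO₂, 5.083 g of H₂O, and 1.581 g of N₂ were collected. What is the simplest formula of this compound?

CH5N

mol C = 4.967 g CO₂ ÷ 44.009 g/mol = 0.11286 mol
mol H = 2 × 5.083 g H₂O ÷ 18.015 g/mol = 0.56431 mol
mol N = 2 × 1.581 g N₂ ÷ 28.014 g/mol = 0.11287 mol
Divide by the smallest (0.11286 mol): C 1.000, H 5.000, N 1.000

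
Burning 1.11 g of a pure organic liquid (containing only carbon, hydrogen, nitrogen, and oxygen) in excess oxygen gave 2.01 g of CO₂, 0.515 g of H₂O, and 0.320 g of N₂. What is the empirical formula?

mol C = 2.01 g CO₂ ÷ 44.009 g/mol = 0.04567 mol
mol H = 2 × 0.515 g H₂O ÷ 18.015 g/mol = 0.05717 mol
mol N = 2 × 0.320 g N₂ ÷ 28.014 g/mol = 0.02285 mol
mass O = 1.11 − (0.5486 + 0.05763 + 0.3200) = 0.1838 g → mol O = 0.1838 ÷ 15.999 = 0.01149 mol
Divide by the smallest (0.01149 mol): C 3.976, H 4.977, N 1.989, O 1.000

C4H5N2O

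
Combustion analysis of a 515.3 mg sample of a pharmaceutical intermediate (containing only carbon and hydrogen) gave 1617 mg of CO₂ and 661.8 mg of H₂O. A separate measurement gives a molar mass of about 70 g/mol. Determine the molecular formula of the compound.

mol C = 1.617 g CO₂ ÷ 44.009 g/mol = 0.036742 mol
mol H = 2 × 0.6618 g H₂O ÷ 18.015 g/mol = 0.073472 mol
Divide by the smallest (0.036742 mol): C 1.000, H 2.000
Empirical formula: CH2
Empirical-formula mass = 14.03 g/mol; 70 ÷ 14.03 ≈ 5, so the molecular formula is C5H10.

C5H10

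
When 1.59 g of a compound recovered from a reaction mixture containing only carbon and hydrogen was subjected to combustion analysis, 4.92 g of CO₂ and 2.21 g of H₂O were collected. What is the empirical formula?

mol C = 4.92 g CO₂ ÷ 44.009 g/mol = 0.1118 mol
mol H = 2 × 2.21 g H₂O ÷ 18.015 g/mol = 0.2454 mol
Divide by the smallest (0.1118 mol): C 1.000, H 2.195
Multiplying each by 5 gives whole numbers: C 5.00, H 10.97

C5H11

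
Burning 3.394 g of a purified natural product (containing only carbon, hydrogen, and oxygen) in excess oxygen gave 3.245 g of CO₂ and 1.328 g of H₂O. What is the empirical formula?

CH2O2

mol C = 3.245 g CO₂ ÷ 44.009 g/mol = 0.073735 mol
mol H = 2 × 1.328 g H₂O ÷ 18.015 g/mol = 0.14743 mol
mass O = 3.394 − (0.88563 + 0.14861) = 2.3598 g → mol O = 2.3598 ÷ 15.999 = 0.14749 mol
Divide by the smallest (0.073735 mol): C 1.000, H 1.999, O 2.000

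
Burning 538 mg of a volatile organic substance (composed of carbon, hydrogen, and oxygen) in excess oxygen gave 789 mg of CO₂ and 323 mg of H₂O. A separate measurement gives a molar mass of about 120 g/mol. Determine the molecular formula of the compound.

C4H8O4

mol C = 0.789 g CO₂ ÷ 44.009 g/mol = 0.01793 mol
mol H = 2 × 0.323 g H₂O ÷ 18.015 g/mol = 0.03586 mol
mass O = 0.538 − (0.2153 + 0.03615) = 0.2865 g → mol O = 0.2865 ÷ 15.999 = 0.01791 mol
Divide by the smallest (0.01791 mol): C 1.001, H 2.002, O 1.000
Empirical formula: CH2O
Empirical-formula mass = 30.03 g/mol; 120 ÷ 30.03 ≈ 4, so the molecular formula is C4H8O4.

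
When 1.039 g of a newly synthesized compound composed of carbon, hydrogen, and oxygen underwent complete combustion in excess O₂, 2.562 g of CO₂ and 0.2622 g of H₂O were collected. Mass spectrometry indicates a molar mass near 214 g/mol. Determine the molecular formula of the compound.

mol C = 2.562 g CO₂ ÷ 44.009 g/mol = 0.058215 mol
mol H = 2 × 0.2622 g H₂O ÷ 18.015 g/mol = 0.029109 mol
mass O = 1.039 − (0.69922 + 0.029342) = 0.31043 g → mol O = 0.31043 ÷ 15.999 = 0.019403 mol
Divide by the smallest (0.019403 mol): C 3.000, H 1.500, O 1.000
Multiplying each by 2 gives whole numbers: C 6.00, H 3.00, O 2.00
Empirical formula: C6H3O2
Empirical-formula mass = 107.09 g/mol; 214 ÷ 107.09 ≈ 2, so the molecular formula is C12H6O4.

C12H6O4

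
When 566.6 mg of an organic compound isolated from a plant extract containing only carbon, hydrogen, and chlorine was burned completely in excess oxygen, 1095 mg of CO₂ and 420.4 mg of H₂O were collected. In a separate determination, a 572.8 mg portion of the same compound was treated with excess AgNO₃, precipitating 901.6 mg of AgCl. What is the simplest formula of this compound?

C8H15Cl2

mol C = 1.095 g CO₂ ÷ 44.009 g/mol = 0.024881 mol
mol H = 2 × 0.4204 g H₂O ÷ 18.015 g/mol = 0.046672 mol
From the AgCl data: mol Cl per gram of compound = (0.9016 ÷ 143.318) ÷ 0.5728 = 0.010983 mol/g, so in the 0.5666 g combustion sample mol Cl = 0.0062228 mol
Divide by the smallest (0.0062228 mol): C 3.998, H 7.500, Cl 1.000
Multiplying each by 2 gives whole numbers: C 8.00, H 15.00, Cl 2.00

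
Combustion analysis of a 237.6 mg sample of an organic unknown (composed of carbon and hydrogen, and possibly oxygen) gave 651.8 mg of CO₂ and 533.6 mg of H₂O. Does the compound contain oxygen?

no

mol C = 0.6518 g CO₂ ÷ 44.009 g/mol = 0.014811 mol
mol H = 2 × 0.5336 g H₂O ÷ 18.015 g/mol = 0.059240 mol
C and H together account for 0.23760 g — essentially the entire 0.2376 g sample — so the compound contains no oxygen.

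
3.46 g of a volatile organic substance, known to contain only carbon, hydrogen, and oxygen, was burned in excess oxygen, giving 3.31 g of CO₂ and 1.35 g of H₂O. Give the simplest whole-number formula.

mol C = 3.31 g CO₂ ÷ 44.009 g/mol = 0.07521 mol
mol H = 2 × 1.35 g H₂O ÷ 18.015 g/mol = 0.1499 mol
mass O = 3.46 − (0.9034 + 0.1511) = 2.406 g → mol O = 2.406 ÷ 15.999 = 0.1504 mol
Divide by the smallest (0.07521 mol): C 1.000, H 1.993, O 1.999

CH2O2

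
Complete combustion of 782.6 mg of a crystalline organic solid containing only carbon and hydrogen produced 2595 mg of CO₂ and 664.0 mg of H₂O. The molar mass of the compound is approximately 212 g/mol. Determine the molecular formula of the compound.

mol C = 2.595 g CO₂ ÷ 44.009 g/mol = 0.058965 mol
mol H = 2 × 0.6640 g H₂O ÷ 18.015 g/mol = 0.073716 mol
Divide by the smallest (0.058965 mol): C 1.000, H 1.250
Multiplying each by 4 gives whole numbers: C 4.00, H 5.00
Empirical formula: C4H5
Empirical-formula mass = 53.08 g/mol; 212 ÷ 53.08 ≈ 4, so the molecular formula is C16H20.

C16H20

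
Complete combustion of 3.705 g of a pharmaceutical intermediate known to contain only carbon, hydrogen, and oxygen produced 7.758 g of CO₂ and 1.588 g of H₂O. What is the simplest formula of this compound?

mol C = 7.758 g CO₂ ÷ 44.009 g/mol = 0.17628 mol
mol H = 2 × 1.588 g H₂O ÷ 18.015 g/mol = 0.17630 mol
mass O = 3.705 − (2.1173 + 0.17771) = 1.4100 g → mol O = 1.4100 ÷ 15.999 = 0.088128 mol
Divide by the smallest (0.088128 mol): C 2.000, H 2.000, O 1.000

C2H2O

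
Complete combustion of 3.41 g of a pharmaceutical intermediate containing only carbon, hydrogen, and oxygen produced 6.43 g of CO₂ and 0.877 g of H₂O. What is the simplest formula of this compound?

mol C = 6.43 g CO₂ ÷ 44.009 g/mol = 0.1461 mol
mol H = 2 × 0.877 g H₂O ÷ 18.015 g/mol = 0.09736 mol
mass O = 3.41 − (1.755 + 0.09814) = 1.557 g → mol O = 1.557 ÷ 15.999 = 0.09732 mol
Divide by the smallest (0.09732 mol): C 1.501, H 1.000, O 1.000
Multiplying each by 2 gives whole numbers: C 3.00, H 2.00, O 2.00

C3H2O2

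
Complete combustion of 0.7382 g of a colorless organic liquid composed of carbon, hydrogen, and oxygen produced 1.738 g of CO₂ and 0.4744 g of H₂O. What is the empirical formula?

mol C = 1.738 g CO₂ ÷ 44.009 g/mol = 0.039492 mol
mol H = 2 × 0.4744 g H₂O ÷ 18.015 g/mol = 0.052667 mol
mass O = 0.7382 − (0.47434 + 0.053089) = 0.21077 g → mol O = 0.21077 ÷ 15.999 = 0.013174 mol
Divide by the smallest (0.013174 mol): C 2.998, H 3.998, O 1.000

C3H4O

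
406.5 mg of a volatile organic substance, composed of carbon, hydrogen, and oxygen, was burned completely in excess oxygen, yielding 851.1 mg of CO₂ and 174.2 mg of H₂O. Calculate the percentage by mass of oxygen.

38.06%

mol C = 0.8511 g CO₂ ÷ 44.009 g/mol = 0.019339 mol
mol H = 2 × 0.1742 g H₂O ÷ 18.015 g/mol = 0.019339 mol
mass O = 0.4065 − (0.23228 + 0.019494) = 0.15472 g → mol O = 0.15472 ÷ 15.999 = 0.0096708 mol
mass % O = 0.15472 g ÷ 0.4065 g × 100%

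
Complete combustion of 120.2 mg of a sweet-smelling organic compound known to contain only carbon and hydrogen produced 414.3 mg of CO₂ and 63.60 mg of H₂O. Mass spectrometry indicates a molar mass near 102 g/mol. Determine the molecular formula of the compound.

C8H6

mol C = 0.4143 g CO₂ ÷ 44.009 g/mol = 0.0094140 mol
mol H = 2 × 0.06360 g H₂O ÷ 18.015 g/mol = 0.0070608 mol
Divide by the smallest (0.0070608 mol): C 1.333, H 1.000
Multiplying each by 3 gives whole numbers: C 4.00, H 3.00
Empirical formula: C4H3
Empirical-formula mass = 51.07 g/mol; 102 ÷ 51.07 ≈ 2, so the molecular formula is C8H6.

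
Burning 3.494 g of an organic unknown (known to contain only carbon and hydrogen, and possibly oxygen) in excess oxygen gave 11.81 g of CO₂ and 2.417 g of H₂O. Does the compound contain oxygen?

mol C = 11.81 g CO₂ ÷ 44.009 g/mol = 0.26835 mol
mol H = 2 × 2.417 g H₂O ÷ 18.015 g/mol = 0.26833 mol
C and H together account for 3.4937 g — essentially the entire 3.494 g sample — so the compound contains no oxygen.

no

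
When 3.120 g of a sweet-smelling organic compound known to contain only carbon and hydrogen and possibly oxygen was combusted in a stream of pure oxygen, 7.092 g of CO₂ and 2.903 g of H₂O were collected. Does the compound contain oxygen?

yes

mol C = 7.092 g CO₂ ÷ 44.009 g/mol = 0.16115 mol
mol H = 2 × 2.903 g H₂O ÷ 18.015 g/mol = 0.32229 mol
C and H account for only 2.2604 g of the 3.120 g sample; the remaining 0.85958 g must be oxygen.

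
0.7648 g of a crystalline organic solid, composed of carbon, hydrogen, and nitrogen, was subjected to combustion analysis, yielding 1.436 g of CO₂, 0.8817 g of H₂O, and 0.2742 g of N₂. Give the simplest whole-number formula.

mol C = 1.436 g CO₂ ÷ 44.009 g/mol = 0.032630 mol
mol H = 2 × 0.8817 g H₂O ÷ 18.015 g/mol = 0.097885 mol
mol N = 2 × 0.2742 g N₂ ÷ 28.014 g/mol = 0.019576 mol
Divide by the smallest (0.019576 mol): C 1.667, H 5.000, N 1.000
Multiplying each by 3 gives whole numbers: C 5.00, H 15.00, N 3.00

C5H15N3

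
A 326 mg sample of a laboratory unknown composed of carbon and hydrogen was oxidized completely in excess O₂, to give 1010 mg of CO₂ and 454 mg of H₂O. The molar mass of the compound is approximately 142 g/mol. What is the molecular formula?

C10H22

mol C = 1.01 g CO₂ ÷ 44.009 g/mol = 0.02295 mol
mol H = 2 × 0.454 g H₂O ÷ 18.015 g/mol = 0.05040 mol
Divide by the smallest (0.02295 mol): C 1.000, H 2.196
Multiplying each by 5 gives whole numbers: C 5.00, H 10.98
Empirical formula: C5H11
Empirical-formula mass = 71.14 g/mol; 142 ÷ 71.14 ≈ 2, so the molecular formula is C10H22.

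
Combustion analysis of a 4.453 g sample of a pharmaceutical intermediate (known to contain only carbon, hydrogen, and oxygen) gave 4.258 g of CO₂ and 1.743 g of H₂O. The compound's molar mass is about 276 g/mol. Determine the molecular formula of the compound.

C6H12O12

mol C = 4.258 g CO₂ ÷ 44.009 g/mol = 0.096753 mol
mol H = 2 × 1.743 g H₂O ÷ 18.015 g/mol = 0.19351 mol
mass O = 4.453 − (1.1621 + 0.19505) = 3.0958 g → mol O = 3.0958 ÷ 15.999 = 0.19350 mol
Divide by the smallest (0.096753 mol): C 1.000, H 2.000, O 2.000
Empirical formula: CH2O2
Empirical-formula mass = 46.02 g/mol; 276 ÷ 46.02 ≈ 6, so the molecular formula is C6H12O12.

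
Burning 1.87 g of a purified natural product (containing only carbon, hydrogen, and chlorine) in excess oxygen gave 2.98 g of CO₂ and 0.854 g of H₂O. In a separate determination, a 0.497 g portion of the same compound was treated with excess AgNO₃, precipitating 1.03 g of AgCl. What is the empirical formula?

C5H7Cl2

mol C = 2.98 g CO₂ ÷ 44.009 g/mol = 0.06771 mol
mol H = 2 × 0.854 g H₂O ÷ 18.015 g/mol = 0.09481 mol
From the AgCl data: mol Cl per gram of compound = (1.03 ÷ 143.318) ÷ 0.497 = 0.01446 mol/g, so in the 1.87 g combustion sample mol Cl = 0.02704 mol
Divide by the smallest (0.02704 mol): C 2.504, H 3.506, Cl 1.000
Multiplying each by 2 gives whole numbers: C 5.01, H 7.01, Cl 2.00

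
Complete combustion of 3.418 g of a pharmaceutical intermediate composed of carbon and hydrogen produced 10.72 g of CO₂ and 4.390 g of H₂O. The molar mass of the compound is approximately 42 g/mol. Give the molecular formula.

C3H6

mol C = 10.72 g CO₂ ÷ 44.009 g/mol = 0.24359 mol
mol H = 2 × 4.390 g H₂O ÷ 18.015 g/mol = 0.48737 mol
Divide by the smallest (0.24359 mol): C 1.000, H 2.001
Empirical formula: CH2
Empirical-formula mass = 14.03 g/mol; 42 ÷ 14.03 ≈ 3, so the molecular formula is C3H6.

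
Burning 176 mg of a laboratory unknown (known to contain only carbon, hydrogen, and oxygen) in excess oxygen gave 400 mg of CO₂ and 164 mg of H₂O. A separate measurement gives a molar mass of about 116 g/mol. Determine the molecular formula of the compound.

C6H12O2

mol C = 0.400 g CO₂ ÷ 44.009 g/mol = 0.009089 mol
mol H = 2 × 0.164 g H₂O ÷ 18.015 g/mol = 0.01821 mol
mass O = 0.176 − (0.1092 + 0.01835) = 0.04848 g → mol O = 0.04848 ÷ 15.999 = 0.003030 mol
Divide by the smallest (0.003030 mol): C 3.000, H 6.009, O 1.000
Empirical formula: C3H6O
Empirical-formula mass = 58.08 g/mol; 116 ÷ 58.08 ≈ 2, so the molecular formula is C6H12O2.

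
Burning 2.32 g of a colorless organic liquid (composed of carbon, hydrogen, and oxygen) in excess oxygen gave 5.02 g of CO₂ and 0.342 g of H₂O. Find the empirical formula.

C6H2O3

mol C = 5.02 g CO₂ ÷ 44.009 g/mol = 0.1141 mol
mol H = 2 × 0.342 g H₂O ÷ 18.015 g/mol = 0.03797 mol
mass O = 2.32 − (1.370 + 0.03827) = 0.9117 g → mol O = 0.9117 ÷ 15.999 = 0.05698 mol
Divide by the smallest (0.03797 mol): C 3.004, H 1.000, O 1.501
Multiplying each by 2 gives whole numbers: C 6.01, H 2.00, O 3.00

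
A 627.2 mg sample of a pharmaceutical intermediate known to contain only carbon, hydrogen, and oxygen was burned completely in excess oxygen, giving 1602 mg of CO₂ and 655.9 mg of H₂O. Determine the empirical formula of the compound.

C5H10O

mol C = 1.602 g CO₂ ÷ 44.009 g/mol = 0.036402 mol
mol H = 2 × 0.6559 g H₂O ÷ 18.015 g/mol = 0.072817 mol
mass O = 0.6272 − (0.43722 + 0.073400) = 0.11658 g → mol O = 0.11658 ÷ 15.999 = 0.0072867 mol
Divide by the smallest (0.0072867 mol): C 4.996, H 9.993, O 1.000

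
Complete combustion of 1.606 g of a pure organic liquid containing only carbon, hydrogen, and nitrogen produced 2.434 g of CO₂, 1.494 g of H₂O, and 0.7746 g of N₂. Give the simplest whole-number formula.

mol C = 2.434 g CO₂ ÷ 44.009 g/mol = 0.055307 mol
mol H = 2 × 1.494 g H₂O ÷ 18.015 g/mol = 0.16586 mol
mol N = 2 × 0.7746 g N₂ ÷ 28.014 g/mol = 0.055301 mol
Divide by the smallest (0.055301 mol): C 1.000, H 2.999, N 1.000

CH3N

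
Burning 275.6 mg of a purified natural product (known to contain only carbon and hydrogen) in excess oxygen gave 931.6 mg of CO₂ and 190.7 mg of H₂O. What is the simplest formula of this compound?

CH

mol C = 0.9316 g CO₂ ÷ 44.009 g/mol = 0.021168 mol
mol H = 2 × 0.1907 g H₂O ÷ 18.015 g/mol = 0.021171 mol
Divide by the smallest (0.021168 mol): C 1.000, H 1.000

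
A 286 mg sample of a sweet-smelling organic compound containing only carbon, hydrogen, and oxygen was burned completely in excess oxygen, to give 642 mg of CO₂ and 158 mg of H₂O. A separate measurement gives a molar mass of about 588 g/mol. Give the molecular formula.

mol C = 0.642 g CO₂ ÷ 44.009 g/mol = 0.01459 mol
mol H = 2 × 0.158 g H₂O ÷ 18.015 g/mol = 0.01754 mol
mass O = 0.286 − (0.1752 + 0.01768) = 0.09310 g → mol O = 0.09310 ÷ 15.999 = 0.005819 mol
Divide by the smallest (0.005819 mol): C 2.507, H 3.014, O 1.000
Multiplying each by 2 gives whole numbers: C 5.01, H 6.03, O 2.00
Empirical formula: C5H6O2
Empirical-formula mass = 98.10 g/mol; 588 ÷ 98.10 ≈ 6, so the molecular formula is C30H36O12.

C30H36O12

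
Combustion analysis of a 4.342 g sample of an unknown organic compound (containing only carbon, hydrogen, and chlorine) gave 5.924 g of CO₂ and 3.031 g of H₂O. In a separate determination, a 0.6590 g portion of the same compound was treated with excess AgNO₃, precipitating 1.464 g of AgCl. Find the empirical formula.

C2H5Cl

mol C = 5.924 g CO₂ ÷ 44.009 g/mol = 0.13461 mol
mol H = 2 × 3.031 g H₂O ÷ 18.015 g/mol = 0.33650 mol
From the AgCl data: mol Cl per gram of compound = (1.464 ÷ 143.318) ÷ 0.6590 = 0.015501 mol/g, so in the 4.342 g combustion sample mol Cl = 0.067305 mol
Divide by the smallest (0.067305 mol): C 2.000, H 5.000, Cl 1.000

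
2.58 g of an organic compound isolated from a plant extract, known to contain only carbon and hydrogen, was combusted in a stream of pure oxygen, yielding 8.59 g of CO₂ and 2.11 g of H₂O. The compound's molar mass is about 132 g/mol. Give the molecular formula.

C10H12

mol C = 8.59 g CO₂ ÷ 44.009 g/mol = 0.1952 mol
mol H = 2 × 2.11 g H₂O ÷ 18.015 g/mol = 0.2342 mol
Divide by the smallest (0.1952 mol): C 1.000, H 1.200
Multiplying each by 5 gives whole numbers: C 5.00, H 6.00
Empirical formula: C5H6
Empirical-formula mass = 66.10 g/mol; 132 ÷ 66.10 ≈ 2, so the molecular formula is C10H12.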